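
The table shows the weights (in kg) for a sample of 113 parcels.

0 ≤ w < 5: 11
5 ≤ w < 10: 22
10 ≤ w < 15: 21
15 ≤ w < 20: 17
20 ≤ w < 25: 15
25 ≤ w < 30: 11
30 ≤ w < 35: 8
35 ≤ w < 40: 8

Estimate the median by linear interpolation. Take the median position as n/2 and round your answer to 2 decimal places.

15.74

Cumulative frequencies: 11, 33, 54, 71, 86, 97, 105, 113
n = 113; position = n/2 = 56.5.
This falls in the class 15 ≤ w < 20: L = 15, F = 54, f = 17, h = 5.
Median ≈ 15 + ((56.5 − 54) / 17) × 5 = 15.7353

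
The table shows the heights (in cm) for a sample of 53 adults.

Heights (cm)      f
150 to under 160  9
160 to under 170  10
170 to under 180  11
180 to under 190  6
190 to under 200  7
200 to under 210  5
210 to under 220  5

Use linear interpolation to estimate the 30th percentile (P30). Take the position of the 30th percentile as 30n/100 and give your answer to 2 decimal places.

166.90

Cumulative frequencies: 9, 19, 30, 36, 43, 48, 53
n = 53; position = 30n/100 = 15.9.
This falls in the class 160 to under 170: L = 160, F = 9, f = 10, h = 10.
30th percentile ≈ 160 + ((15.9 − 9) / 10) × 10 = 166.9000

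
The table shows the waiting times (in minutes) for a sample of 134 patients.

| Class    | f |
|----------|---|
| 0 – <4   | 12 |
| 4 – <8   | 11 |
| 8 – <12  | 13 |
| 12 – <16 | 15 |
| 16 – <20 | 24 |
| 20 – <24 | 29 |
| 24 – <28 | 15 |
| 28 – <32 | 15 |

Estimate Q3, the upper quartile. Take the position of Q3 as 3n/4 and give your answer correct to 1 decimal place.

23.5

Cumulative frequencies: 12, 23, 36, 51, 75, 104, 119, 134
n = 134; position = 3n/4 = 100.5.
This falls in the class 20 – <24: L = 20, F = 75, f = 29, h = 4.
Upper quartile ≈ 20 + ((100.5 − 75) / 29) × 4 = 23.5172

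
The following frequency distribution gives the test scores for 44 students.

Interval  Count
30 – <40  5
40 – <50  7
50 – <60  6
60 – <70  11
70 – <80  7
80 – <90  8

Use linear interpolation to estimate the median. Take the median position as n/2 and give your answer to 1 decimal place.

Cumulative frequencies: 5, 12, 18, 29, 36, 44
n = 44; position = n/2 = 22.
This falls in the class 60 – <70: L = 60, F = 18, f = 11, h = 10.
Median ≈ 60 + ((22 − 18) / 11) × 10 = 63.6364

63.6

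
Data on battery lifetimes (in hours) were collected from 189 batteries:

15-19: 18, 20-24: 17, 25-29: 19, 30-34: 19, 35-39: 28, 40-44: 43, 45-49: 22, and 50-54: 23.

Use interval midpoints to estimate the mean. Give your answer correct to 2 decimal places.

36.37

Midpoints: 17, 22, 27, 32, 37, 42, 47, 52
Σfm = 18×17 + 17×22 + 19×27 + 19×32 + 28×37 + 43×42 + 22×47 + 23×52 = 6873
n = Σf = 189
Mean = 6873 / 189 = 36.3651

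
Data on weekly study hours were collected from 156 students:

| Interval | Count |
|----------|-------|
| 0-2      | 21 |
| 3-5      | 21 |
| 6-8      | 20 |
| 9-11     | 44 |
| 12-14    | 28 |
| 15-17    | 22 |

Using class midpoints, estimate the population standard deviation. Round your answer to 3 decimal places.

4.749

Midpoints: 1, 4, 7, 10, 13, 16
n = 156, Σfm = 1401, mean = 8.9808
Σfm² = 16101
Σf(m − x̄)² = Σfm² − (Σfm)²/n = 16101 − 1401²/156 = 3518.9423
Population variance = 3518.9423 / 156 = 22.5573
Standard deviation = √22.5573 = 4.7495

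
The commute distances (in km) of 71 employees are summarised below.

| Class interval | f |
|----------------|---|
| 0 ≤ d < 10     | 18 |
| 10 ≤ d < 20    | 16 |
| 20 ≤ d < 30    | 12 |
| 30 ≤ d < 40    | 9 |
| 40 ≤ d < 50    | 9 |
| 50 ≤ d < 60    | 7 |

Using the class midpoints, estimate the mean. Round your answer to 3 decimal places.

Midpoints: 5, 15, 25, 35, 45, 55
Σfm = 18×5 + 16×15 + 12×25 + 9×35 + 9×45 + 7×55 = 1735
n = Σf = 71
Mean = 1735 / 71 = 24.4366

24.437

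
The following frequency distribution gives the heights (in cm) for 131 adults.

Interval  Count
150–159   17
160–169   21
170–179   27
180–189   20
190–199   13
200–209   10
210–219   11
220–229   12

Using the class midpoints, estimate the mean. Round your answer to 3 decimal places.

184.042

Midpoints: 154.5, 164.5, 174.5, 184.5, 194.5, 204.5, 214.5, 224.5
Σfm = 17×154.5 + 21×164.5 + 27×174.5 + 20×184.5 + 13×194.5 + 10×204.5 + 11×214.5 + 12×224.5 = 24109.5
n = Σf = 131
Mean = 24109.5 / 131 = 184.0420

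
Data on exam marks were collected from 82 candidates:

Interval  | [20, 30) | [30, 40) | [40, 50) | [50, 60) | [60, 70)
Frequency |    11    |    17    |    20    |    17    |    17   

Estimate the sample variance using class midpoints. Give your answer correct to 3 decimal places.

178.079

Midpoints: 25, 35, 45, 55, 65
n = 82, Σfm = 3810, mean = 46.4634
Σfm² = 191450
Σf(m − x̄)² = Σfm² − (Σfm)²/n = 191450 − 3810²/82 = 14424.3902
Sample variance = 14424.3902 / 81 = 178.0789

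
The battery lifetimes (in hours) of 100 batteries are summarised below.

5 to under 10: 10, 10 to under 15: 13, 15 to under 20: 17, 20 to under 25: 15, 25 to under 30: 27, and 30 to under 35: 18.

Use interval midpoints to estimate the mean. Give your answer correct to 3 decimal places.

22.000

Midpoints: 7.5, 12.5, 17.5, 22.5, 27.5, 32.5
Σfm = 10×7.5 + 13×12.5 + 17×17.5 + 15×22.5 + 27×27.5 + 18×32.5 = 2200
n = Σf = 100
Mean = 2200 / 100 = 22.0000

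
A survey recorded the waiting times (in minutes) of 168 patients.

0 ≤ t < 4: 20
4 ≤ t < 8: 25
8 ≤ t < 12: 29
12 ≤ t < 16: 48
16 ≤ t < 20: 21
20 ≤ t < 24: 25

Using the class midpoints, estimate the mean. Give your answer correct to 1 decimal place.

12.4

Midpoints: 2, 6, 10, 14, 18, 22
Σfm = 20×2 + 25×6 + 29×10 + 48×14 + 21×18 + 25×22 = 2080
n = Σf = 168
Mean = 2080 / 168 = 12.3810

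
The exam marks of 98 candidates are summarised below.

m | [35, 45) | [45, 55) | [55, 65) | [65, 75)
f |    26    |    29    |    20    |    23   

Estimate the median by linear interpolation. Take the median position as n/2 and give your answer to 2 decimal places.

52.93

Cumulative frequencies: 26, 55, 75, 98
n = 98; position = n/2 = 49.
This falls in the class [45, 55): L = 45, F = 26, f = 29, h = 10.
Median ≈ 45 + ((49 − 26) / 29) × 10 = 52.9310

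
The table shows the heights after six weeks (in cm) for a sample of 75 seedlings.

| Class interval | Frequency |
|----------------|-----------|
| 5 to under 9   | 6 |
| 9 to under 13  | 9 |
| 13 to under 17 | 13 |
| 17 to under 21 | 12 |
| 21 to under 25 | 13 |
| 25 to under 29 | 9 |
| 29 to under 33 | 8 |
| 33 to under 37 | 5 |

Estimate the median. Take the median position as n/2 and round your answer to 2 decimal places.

Cumulative frequencies: 6, 15, 28, 40, 53, 62, 70, 75
n = 75; position = n/2 = 37.5.
This falls in the class 17 to under 21: L = 17, F = 28, f = 12, h = 4.
Median ≈ 17 + ((37.5 − 28) / 12) × 4 = 20.1667

20.17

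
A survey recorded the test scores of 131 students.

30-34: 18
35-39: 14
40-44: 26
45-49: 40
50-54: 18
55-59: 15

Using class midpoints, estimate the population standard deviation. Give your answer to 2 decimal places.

Midpoints: 32, 37, 42, 47, 52, 57
n = 131, Σfm = 5857, mean = 44.7099
Σfm² = 269229
Σf(m − x̄)² = Σfm² − (Σfm)²/n = 269229 − 5857²/131 = 7362.9771
Population variance = 7362.9771 / 131 = 56.2059
Standard deviation = √56.2059 = 7.4971

7.50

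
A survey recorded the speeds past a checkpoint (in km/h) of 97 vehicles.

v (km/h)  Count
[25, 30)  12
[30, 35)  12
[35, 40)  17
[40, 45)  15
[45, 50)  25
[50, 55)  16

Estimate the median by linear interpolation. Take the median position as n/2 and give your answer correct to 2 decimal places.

42.50

Cumulative frequencies: 12, 24, 41, 56, 81, 97
n = 97; position = n/2 = 48.5.
This falls in the class [40, 45): L = 40, F = 41, f = 15, h = 5.
Median ≈ 40 + ((48.5 − 41) / 15) × 5 = 42.5000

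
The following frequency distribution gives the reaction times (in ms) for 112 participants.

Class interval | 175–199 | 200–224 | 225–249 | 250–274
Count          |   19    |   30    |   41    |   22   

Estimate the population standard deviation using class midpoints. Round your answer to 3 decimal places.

Midpoints: 187, 212, 237, 262
n = 112, Σfm = 25394, mean = 226.7321
Σfm² = 5825828
Σf(m − x̄)² = Σfm² − (Σfm)²/n = 5825828 − 25394²/112 = 68191.9643
Population variance = 68191.9643 / 112 = 608.8568
Standard deviation = √608.8568 = 24.6750

24.675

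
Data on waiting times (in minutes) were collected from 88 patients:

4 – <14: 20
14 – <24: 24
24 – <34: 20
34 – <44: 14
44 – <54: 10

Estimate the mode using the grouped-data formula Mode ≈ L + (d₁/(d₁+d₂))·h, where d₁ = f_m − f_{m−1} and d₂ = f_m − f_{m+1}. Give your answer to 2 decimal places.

Modal class: 14 – <24 (highest frequency 24).
d₁ = 24 − 20 = 4, d₂ = 24 − 20 = 4
Mode ≈ 14 + (4/(4+4)) × 10 = 14 + 5.0000 = 19.0000

19.00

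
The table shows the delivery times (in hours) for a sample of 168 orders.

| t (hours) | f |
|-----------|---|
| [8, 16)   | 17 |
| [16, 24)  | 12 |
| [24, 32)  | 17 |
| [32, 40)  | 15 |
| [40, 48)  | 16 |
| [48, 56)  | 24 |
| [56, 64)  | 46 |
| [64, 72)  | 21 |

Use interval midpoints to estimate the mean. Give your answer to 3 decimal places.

45.238

Midpoints: 12, 20, 28, 36, 44, 52, 60, 68
Σfm = 17×12 + 12×20 + 17×28 + 15×36 + 16×44 + 24×52 + 46×60 + 21×68 = 7600
n = Σf = 168
Mean = 7600 / 168 = 45.2381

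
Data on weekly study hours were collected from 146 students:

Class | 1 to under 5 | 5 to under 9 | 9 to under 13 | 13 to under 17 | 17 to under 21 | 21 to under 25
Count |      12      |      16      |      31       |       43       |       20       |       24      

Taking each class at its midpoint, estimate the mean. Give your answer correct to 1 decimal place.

14.2

Midpoints: 3, 7, 11, 15, 19, 23
Σfm = 12×3 + 16×7 + 31×11 + 43×15 + 20×19 + 24×23 = 2066
n = Σf = 146
Mean = 2066 / 146 = 14.1507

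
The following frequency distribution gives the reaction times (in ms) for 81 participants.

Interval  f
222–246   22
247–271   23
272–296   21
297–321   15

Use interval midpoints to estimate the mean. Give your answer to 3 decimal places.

Midpoints: 234, 259, 284, 309
Σfm = 22×234 + 23×259 + 21×284 + 15×309 = 21704
n = Σf = 81
Mean = 21704 / 81 = 267.9506

267.951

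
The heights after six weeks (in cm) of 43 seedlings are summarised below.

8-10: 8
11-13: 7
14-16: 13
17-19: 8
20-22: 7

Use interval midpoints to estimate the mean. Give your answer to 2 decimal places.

Midpoints: 9, 12, 15, 18, 21
Σfm = 8×9 + 7×12 + 13×15 + 8×18 + 7×21 = 642
n = Σf = 43
Mean = 642 / 43 = 14.9302

14.93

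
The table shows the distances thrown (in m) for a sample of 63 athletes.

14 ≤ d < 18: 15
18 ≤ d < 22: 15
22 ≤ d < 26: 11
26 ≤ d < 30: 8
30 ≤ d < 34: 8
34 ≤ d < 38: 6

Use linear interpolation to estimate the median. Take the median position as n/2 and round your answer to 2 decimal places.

Cumulative frequencies: 15, 30, 41, 49, 57, 63
n = 63; position = n/2 = 31.5.
This falls in the class 22 ≤ d < 26: L = 22, F = 30, f = 11, h = 4.
Median ≈ 22 + ((31.5 − 30) / 11) × 4 = 22.5455

22.55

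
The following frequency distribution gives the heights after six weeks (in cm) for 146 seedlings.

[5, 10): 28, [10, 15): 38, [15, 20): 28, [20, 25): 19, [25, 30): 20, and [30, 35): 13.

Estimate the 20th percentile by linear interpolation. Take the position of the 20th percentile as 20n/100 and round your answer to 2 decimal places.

10.16

Cumulative frequencies: 28, 66, 94, 113, 133, 146
n = 146; position = 20n/100 = 29.2.
This falls in the class [10, 15): L = 10, F = 28, f = 38, h = 5.
20th percentile ≈ 10 + ((29.2 − 28) / 38) × 5 = 10.1579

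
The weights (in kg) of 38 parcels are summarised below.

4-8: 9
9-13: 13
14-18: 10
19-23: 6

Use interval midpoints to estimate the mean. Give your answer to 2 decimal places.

12.71

Midpoints: 6, 11, 16, 21
Σfm = 9×6 + 13×11 + 10×16 + 6×21 = 483
n = Σf = 38
Mean = 483 / 38 = 12.7105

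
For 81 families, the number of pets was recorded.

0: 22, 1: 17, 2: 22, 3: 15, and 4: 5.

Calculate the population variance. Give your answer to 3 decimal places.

1.531

Values: 0, 1, 2, 3, 4
n = 81, Σfx = 126, mean = 1.5556
Σfx² = 320
Σf(x − x̄)² = Σfx² − (Σfx)²/n = 320 − 126²/81 = 124.0000
Population variance = 124.0000 / 81 = 1.5309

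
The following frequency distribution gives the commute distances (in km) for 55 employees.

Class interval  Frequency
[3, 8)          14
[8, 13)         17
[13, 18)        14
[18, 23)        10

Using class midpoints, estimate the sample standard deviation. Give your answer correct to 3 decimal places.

Midpoints: 5.5, 10.5, 15.5, 20.5
n = 55, Σfm = 677.5, mean = 12.3182
Σfm² = 9863.75
Σf(m − x̄)² = Σfm² − (Σfm)²/n = 9863.75 − 677.5²/55 = 1518.1818
Sample variance = 1518.1818 / 54 = 28.1145
Standard deviation = √28.1145 = 5.3023

5.302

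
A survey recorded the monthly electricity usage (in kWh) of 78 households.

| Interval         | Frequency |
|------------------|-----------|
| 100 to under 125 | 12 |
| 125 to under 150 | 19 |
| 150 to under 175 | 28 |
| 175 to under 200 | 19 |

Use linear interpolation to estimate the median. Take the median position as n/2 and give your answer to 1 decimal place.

157.1

Cumulative frequencies: 12, 31, 59, 78
n = 78; position = n/2 = 39.
This falls in the class 150 to under 175: L = 150, F = 31, f = 28, h = 25.
Median ≈ 150 + ((39 − 31) / 28) × 25 = 157.1429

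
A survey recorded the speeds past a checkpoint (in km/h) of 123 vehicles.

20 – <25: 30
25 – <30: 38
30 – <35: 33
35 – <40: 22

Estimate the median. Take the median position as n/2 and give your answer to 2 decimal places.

Cumulative frequencies: 30, 68, 101, 123
n = 123; position = n/2 = 61.5.
This falls in the class 25 – <30: L = 25, F = 30, f = 38, h = 5.
Median ≈ 25 + ((61.5 − 30) / 38) × 5 = 29.1447

29.14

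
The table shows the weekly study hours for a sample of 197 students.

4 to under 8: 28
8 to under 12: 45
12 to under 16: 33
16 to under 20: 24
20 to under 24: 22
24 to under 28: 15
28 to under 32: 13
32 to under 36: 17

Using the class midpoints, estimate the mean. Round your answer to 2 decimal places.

17.03

Midpoints: 6, 10, 14, 18, 22, 26, 30, 34
Σfm = 28×6 + 45×10 + 33×14 + 24×18 + 22×22 + 15×26 + 13×30 + 17×34 = 3354
n = Σf = 197
Mean = 3354 / 197 = 17.0254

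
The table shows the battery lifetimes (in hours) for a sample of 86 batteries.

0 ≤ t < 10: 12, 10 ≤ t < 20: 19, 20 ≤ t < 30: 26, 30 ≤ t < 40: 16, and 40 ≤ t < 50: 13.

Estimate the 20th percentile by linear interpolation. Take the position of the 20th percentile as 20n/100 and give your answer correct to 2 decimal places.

Cumulative frequencies: 12, 31, 57, 73, 86
n = 86; position = 20n/100 = 17.2.
This falls in the class 10 ≤ t < 20: L = 10, F = 12, f = 19, h = 10.
20th percentile ≈ 10 + ((17.2 − 12) / 19) × 10 = 12.7368

12.74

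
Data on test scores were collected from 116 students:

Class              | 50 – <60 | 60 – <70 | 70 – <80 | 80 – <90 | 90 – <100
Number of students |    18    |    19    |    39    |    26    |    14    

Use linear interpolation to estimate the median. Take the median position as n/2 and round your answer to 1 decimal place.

75.4

Cumulative frequencies: 18, 37, 76, 102, 116
n = 116; position = n/2 = 58.
This falls in the class 70 – <80: L = 70, F = 37, f = 39, h = 10.
Median ≈ 70 + ((58 − 37) / 39) × 10 = 75.3846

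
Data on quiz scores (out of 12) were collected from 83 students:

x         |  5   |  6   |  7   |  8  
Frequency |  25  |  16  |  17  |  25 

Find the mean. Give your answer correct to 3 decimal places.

Values: 5, 6, 7, 8
Σfx = 25×5 + 16×6 + 17×7 + 25×8 = 540
n = Σf = 83
Mean = 540 / 83 = 6.5060

6.506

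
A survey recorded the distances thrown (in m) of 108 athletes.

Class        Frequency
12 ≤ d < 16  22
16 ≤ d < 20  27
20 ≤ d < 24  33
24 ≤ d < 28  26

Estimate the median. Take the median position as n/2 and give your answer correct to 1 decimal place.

20.6

Cumulative frequencies: 22, 49, 82, 108
n = 108; position = n/2 = 54.
This falls in the class 20 ≤ d < 24: L = 20, F = 49, f = 33, h = 4.
Median ≈ 20 + ((54 − 49) / 33) × 4 = 20.6061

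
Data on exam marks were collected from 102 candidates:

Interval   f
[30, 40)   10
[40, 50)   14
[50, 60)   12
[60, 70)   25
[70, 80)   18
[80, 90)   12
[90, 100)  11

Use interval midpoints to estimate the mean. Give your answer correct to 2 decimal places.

65.49

Midpoints: 35, 45, 55, 65, 75, 85, 95
Σfm = 10×35 + 14×45 + 12×55 + 25×65 + 18×75 + 12×85 + 11×95 = 6680
n = Σf = 102
Mean = 6680 / 102 = 65.4902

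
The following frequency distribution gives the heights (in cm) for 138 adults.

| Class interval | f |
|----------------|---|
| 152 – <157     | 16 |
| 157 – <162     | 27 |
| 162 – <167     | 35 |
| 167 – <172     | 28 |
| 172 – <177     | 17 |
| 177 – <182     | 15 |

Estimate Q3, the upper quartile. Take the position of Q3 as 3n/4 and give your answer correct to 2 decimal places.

171.55

Cumulative frequencies: 16, 43, 78, 106, 123, 138
n = 138; position = 3n/4 = 103.5.
This falls in the class 167 – <172: L = 167, F = 78, f = 28, h = 5.
Upper quartile ≈ 167 + ((103.5 − 78) / 28) × 5 = 171.5536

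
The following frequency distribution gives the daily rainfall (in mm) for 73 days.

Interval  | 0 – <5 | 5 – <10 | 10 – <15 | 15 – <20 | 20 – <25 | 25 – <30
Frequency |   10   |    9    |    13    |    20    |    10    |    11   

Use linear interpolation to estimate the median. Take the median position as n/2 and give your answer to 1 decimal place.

Cumulative frequencies: 10, 19, 32, 52, 62, 73
n = 73; position = n/2 = 36.5.
This falls in the class 15 – <20: L = 15, F = 32, f = 20, h = 5.
Median ≈ 15 + ((36.5 − 32) / 20) × 5 = 16.1250

16.1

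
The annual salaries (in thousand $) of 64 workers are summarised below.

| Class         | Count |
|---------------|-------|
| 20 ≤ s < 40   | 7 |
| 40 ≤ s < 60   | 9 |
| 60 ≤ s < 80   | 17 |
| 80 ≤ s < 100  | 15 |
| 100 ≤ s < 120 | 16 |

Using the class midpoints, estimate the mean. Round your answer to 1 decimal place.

77.5

Midpoints: 30, 50, 70, 90, 110
Σfm = 7×30 + 9×50 + 17×70 + 15×90 + 16×110 = 4960
n = Σf = 64
Mean = 4960 / 64 = 77.5000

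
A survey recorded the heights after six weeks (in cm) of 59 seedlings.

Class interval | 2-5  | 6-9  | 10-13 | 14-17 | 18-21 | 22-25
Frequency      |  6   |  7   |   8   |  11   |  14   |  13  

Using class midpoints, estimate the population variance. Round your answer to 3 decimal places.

Midpoints: 3.5, 7.5, 11.5, 15.5, 19.5, 23.5
n = 59, Σfm = 914.5, mean = 15.5000
Σfm² = 16670.75
Σf(m − x̄)² = Σfm² − (Σfm)²/n = 16670.75 − 914.5²/59 = 2496.0000
Population variance = 2496.0000 / 59 = 42.3051

42.305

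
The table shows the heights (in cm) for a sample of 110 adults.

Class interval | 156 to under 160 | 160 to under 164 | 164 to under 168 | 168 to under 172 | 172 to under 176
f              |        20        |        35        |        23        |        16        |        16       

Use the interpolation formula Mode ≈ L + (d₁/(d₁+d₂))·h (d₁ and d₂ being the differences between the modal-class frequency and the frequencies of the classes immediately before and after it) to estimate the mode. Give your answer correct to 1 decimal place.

162.2

Modal class: 160 to under 164 (highest frequency 35).
d₁ = 35 − 20 = 15, d₂ = 35 − 23 = 12
Mode ≈ 160 + (15/(15+12)) × 4 = 160 + 2.2222 = 162.2222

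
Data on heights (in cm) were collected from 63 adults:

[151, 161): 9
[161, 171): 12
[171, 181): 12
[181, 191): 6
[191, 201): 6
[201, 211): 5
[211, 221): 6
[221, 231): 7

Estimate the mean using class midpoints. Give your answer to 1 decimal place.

185.8

Midpoints: 156, 166, 176, 186, 196, 206, 216, 226
Σfm = 9×156 + 12×166 + 12×176 + 6×186 + 6×196 + 5×206 + 6×216 + 7×226 = 11708
n = Σf = 63
Mean = 11708 / 63 = 185.8413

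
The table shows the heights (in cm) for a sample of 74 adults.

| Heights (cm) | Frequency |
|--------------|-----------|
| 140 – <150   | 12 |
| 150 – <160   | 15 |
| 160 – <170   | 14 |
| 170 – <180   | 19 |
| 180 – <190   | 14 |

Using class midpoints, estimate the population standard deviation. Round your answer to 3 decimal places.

13.613

Midpoints: 145, 155, 165, 175, 185
n = 74, Σfm = 12290, mean = 166.0811
Σfm² = 2054850
Σf(m − x̄)² = Σfm² − (Σfm)²/n = 2054850 − 12290²/74 = 13713.5135
Population variance = 13713.5135 / 74 = 185.3178
Standard deviation = √185.3178 = 13.6131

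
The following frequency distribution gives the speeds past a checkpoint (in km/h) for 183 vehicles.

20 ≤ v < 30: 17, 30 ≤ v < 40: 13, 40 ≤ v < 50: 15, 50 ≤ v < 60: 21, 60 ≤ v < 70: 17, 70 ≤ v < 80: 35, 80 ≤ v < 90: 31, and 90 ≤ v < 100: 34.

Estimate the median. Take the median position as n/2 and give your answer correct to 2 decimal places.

Cumulative frequencies: 17, 30, 45, 66, 83, 118, 149, 183
n = 183; position = n/2 = 91.5.
This falls in the class 70 ≤ v < 80: L = 70, F = 83, f = 35, h = 10.
Median ≈ 70 + ((91.5 − 83) / 35) × 10 = 72.4286

72.43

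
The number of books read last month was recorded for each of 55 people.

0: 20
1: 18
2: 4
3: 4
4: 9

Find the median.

Cumulative frequencies: 20, 38, 42, 46, 55
n = 55, so the median is the value in position (n+1)/2 = 28.
Position 28 falls at value 1.

1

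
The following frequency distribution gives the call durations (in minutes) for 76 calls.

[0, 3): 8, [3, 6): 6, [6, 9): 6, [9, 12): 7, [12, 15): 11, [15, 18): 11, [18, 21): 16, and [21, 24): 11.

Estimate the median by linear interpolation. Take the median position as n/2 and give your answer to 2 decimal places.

15.00

Cumulative frequencies: 8, 14, 20, 27, 38, 49, 65, 76
n = 76; position = n/2 = 38.
This falls in the class [12, 15): L = 12, F = 27, f = 11, h = 3.
Median ≈ 12 + ((38 − 27) / 11) × 3 = 15.0000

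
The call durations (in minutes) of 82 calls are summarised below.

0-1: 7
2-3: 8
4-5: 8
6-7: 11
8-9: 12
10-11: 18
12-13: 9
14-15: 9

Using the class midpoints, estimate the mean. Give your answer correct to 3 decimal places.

8.110

Midpoints: 0.5, 2.5, 4.5, 6.5, 8.5, 10.5, 12.5, 14.5
Σfm = 7×0.5 + 8×2.5 + 8×4.5 + 11×6.5 + 12×8.5 + 18×10.5 + 9×12.5 + 9×14.5 = 665
n = Σf = 82
Mean = 665 / 82 = 8.1098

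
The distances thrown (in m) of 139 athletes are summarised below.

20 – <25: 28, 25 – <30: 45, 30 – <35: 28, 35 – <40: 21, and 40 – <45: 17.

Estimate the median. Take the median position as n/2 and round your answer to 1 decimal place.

29.6

Cumulative frequencies: 28, 73, 101, 122, 139
n = 139; position = n/2 = 69.5.
This falls in the class 25 – <30: L = 25, F = 28, f = 45, h = 5.
Median ≈ 25 + ((69.5 − 28) / 45) × 5 = 29.6111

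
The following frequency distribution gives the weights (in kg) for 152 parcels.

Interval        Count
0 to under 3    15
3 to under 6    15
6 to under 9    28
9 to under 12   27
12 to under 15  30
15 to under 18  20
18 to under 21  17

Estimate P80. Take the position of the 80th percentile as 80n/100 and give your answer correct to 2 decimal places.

Cumulative frequencies: 15, 30, 58, 85, 115, 135, 152
n = 152; position = 80n/100 = 121.6.
This falls in the class 15 to under 18: L = 15, F = 115, f = 20, h = 3.
80th percentile ≈ 15 + ((121.6 − 115) / 20) × 3 = 15.9900

15.99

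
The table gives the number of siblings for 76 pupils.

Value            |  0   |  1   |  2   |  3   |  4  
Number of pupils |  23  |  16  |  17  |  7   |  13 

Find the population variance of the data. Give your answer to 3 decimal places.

Values: 0, 1, 2, 3, 4
n = 76, Σfx = 123, mean = 1.6184
Σfx² = 355
Σf(x − x̄)² = Σfx² − (Σfx)²/n = 355 − 123²/76 = 155.9342
Population variance = 155.9342 / 76 = 2.0518

2.052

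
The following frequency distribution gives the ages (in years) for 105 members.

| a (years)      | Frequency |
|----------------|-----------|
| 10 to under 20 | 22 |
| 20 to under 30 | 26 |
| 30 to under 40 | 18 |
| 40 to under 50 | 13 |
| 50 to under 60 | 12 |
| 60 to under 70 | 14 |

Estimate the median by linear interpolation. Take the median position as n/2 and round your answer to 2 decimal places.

32.50

Cumulative frequencies: 22, 48, 66, 79, 91, 105
n = 105; position = n/2 = 52.5.
This falls in the class 30 to under 40: L = 30, F = 48, f = 18, h = 10.
Median ≈ 30 + ((52.5 − 48) / 18) × 10 = 32.5000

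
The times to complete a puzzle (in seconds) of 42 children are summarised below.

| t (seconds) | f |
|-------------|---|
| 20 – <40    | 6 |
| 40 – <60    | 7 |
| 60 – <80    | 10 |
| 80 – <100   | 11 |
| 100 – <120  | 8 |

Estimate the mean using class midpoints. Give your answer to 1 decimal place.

73.8

Midpoints: 30, 50, 70, 90, 110
Σfm = 6×30 + 7×50 + 10×70 + 11×90 + 8×110 = 3100
n = Σf = 42
Mean = 3100 / 42 = 73.8095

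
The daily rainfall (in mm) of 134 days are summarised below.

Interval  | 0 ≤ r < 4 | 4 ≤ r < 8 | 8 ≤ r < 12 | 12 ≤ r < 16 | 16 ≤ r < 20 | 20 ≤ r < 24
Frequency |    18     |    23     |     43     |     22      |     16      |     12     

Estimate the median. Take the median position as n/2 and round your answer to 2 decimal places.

Cumulative frequencies: 18, 41, 84, 106, 122, 134
n = 134; position = n/2 = 67.
This falls in the class 8 ≤ r < 12: L = 8, F = 41, f = 43, h = 4.
Median ≈ 8 + ((67 − 41) / 43) × 4 = 10.4186

10.42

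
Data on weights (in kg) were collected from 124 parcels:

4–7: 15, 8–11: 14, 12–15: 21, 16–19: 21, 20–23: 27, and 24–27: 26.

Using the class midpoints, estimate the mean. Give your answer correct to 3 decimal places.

17.016

Midpoints: 5.5, 9.5, 13.5, 17.5, 21.5, 25.5
Σfm = 15×5.5 + 14×9.5 + 21×13.5 + 21×17.5 + 27×21.5 + 26×25.5 = 2110
n = Σf = 124
Mean = 2110 / 124 = 17.0161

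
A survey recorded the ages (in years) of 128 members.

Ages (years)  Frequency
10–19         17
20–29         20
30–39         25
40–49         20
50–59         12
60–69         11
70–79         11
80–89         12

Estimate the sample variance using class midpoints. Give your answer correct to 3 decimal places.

Midpoints: 14.5, 24.5, 34.5, 44.5, 54.5, 64.5, 74.5, 84.5
n = 128, Σfm = 5686, mean = 44.4219
Σfm² = 313082
Σf(m − x̄)² = Σfm² − (Σfm)²/n = 313082 − 5686²/128 = 60499.2188
Sample variance = 60499.2188 / 127 = 476.3718

476.372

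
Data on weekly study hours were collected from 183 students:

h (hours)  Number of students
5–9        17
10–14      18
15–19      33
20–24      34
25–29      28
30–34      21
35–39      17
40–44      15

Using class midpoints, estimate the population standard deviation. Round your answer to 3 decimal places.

10.073

Midpoints: 7, 12, 17, 22, 27, 32, 37, 42
n = 183, Σfm = 4331, mean = 23.6667
Σfm² = 121067
Σf(m − x̄)² = Σfm² − (Σfm)²/n = 121067 − 4331²/183 = 18566.6667
Population variance = 18566.6667 / 183 = 101.4572
Standard deviation = √101.4572 = 10.0726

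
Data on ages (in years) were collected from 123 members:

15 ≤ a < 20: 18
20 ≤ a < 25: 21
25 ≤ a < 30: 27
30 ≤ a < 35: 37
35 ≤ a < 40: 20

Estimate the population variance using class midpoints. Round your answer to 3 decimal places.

42.022

Midpoints: 17.5, 22.5, 27.5, 32.5, 37.5
n = 123, Σfm = 3482.5, mean = 28.3130
Σfm² = 103768.75
Σf(m − x̄)² = Σfm² − (Σfm)²/n = 103768.75 − 3482.5²/123 = 5168.6992
Population variance = 5168.6992 / 123 = 42.0219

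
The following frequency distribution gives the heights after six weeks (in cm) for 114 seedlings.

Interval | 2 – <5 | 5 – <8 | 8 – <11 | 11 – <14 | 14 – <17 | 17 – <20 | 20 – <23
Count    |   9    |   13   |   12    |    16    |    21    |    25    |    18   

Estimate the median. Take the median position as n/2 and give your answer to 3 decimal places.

Cumulative frequencies: 9, 22, 34, 50, 71, 96, 114
n = 114; position = n/2 = 57.
This falls in the class 14 – <17: L = 14, F = 50, f = 21, h = 3.
Median ≈ 14 + ((57 − 50) / 21) × 3 = 15.0000

15.000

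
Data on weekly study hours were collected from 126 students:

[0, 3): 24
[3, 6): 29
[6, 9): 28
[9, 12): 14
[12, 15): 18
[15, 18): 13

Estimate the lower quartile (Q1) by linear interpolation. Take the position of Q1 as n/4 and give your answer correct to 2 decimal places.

3.78

Cumulative frequencies: 24, 53, 81, 95, 113, 126
n = 126; position = n/4 = 31.5.
This falls in the class [3, 6): L = 3, F = 24, f = 29, h = 3.
Lower quartile ≈ 3 + ((31.5 − 24) / 29) × 3 = 3.7759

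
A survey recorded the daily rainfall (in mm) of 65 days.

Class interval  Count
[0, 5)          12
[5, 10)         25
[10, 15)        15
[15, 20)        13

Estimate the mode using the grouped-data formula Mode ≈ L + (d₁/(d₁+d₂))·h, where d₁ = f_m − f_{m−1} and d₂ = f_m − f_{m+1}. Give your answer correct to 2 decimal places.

Modal class: [5, 10) (highest frequency 25).
d₁ = 25 − 12 = 13, d₂ = 25 − 15 = 10
Mode ≈ 5 + (13/(13+10)) × 5 = 5 + 2.8261 = 7.8261

7.83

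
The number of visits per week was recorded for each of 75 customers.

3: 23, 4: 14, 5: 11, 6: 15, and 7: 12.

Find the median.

5

Cumulative frequencies: 23, 37, 48, 63, 75
n = 75, so the median is the value in position (n+1)/2 = 38.
Position 38 falls at value 5.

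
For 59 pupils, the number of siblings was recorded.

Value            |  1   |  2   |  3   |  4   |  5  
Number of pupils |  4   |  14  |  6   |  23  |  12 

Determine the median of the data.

4

Cumulative frequencies: 4, 18, 24, 47, 59
n = 59, so the median is the value in position (n+1)/2 = 30.
Position 30 falls at value 4.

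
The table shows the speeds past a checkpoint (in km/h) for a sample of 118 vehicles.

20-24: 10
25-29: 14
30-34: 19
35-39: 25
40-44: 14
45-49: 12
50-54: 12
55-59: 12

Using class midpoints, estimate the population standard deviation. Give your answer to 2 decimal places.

10.39

Midpoints: 22, 27, 32, 37, 42, 47, 52, 57
n = 118, Σfm = 4591, mean = 38.9068
Σfm² = 191367
Σf(m − x̄)² = Σfm² − (Σfm)²/n = 191367 − 4591²/118 = 12745.9746
Population variance = 12745.9746 / 118 = 108.0167
Standard deviation = √108.0167 = 10.3931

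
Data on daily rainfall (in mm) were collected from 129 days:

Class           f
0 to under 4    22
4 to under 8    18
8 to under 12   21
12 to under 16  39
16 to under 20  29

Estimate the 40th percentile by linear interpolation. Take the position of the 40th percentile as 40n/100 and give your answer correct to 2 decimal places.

10.21

Cumulative frequencies: 22, 40, 61, 100, 129
n = 129; position = 40n/100 = 51.6.
This falls in the class 8 to under 12: L = 8, F = 40, f = 21, h = 4.
40th percentile ≈ 8 + ((51.6 − 40) / 21) × 4 = 10.2095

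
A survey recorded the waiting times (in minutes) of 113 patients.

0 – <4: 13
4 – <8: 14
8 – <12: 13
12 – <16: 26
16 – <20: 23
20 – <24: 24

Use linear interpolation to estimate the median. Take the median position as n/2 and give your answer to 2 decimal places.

Cumulative frequencies: 13, 27, 40, 66, 89, 113
n = 113; position = n/2 = 56.5.
This falls in the class 12 – <16: L = 12, F = 40, f = 26, h = 4.
Median ≈ 12 + ((56.5 − 40) / 26) × 4 = 14.5385

14.54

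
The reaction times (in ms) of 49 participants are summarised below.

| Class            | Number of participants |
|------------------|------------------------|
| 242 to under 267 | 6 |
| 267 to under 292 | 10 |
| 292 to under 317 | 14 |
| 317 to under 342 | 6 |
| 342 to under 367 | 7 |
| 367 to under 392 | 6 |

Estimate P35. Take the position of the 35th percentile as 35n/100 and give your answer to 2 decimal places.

Cumulative frequencies: 6, 16, 30, 36, 43, 49
n = 49; position = 35n/100 = 17.15.
This falls in the class 292 to under 317: L = 292, F = 16, f = 14, h = 25.
35th percentile ≈ 292 + ((17.15 − 16) / 14) × 25 = 294.0536

294.05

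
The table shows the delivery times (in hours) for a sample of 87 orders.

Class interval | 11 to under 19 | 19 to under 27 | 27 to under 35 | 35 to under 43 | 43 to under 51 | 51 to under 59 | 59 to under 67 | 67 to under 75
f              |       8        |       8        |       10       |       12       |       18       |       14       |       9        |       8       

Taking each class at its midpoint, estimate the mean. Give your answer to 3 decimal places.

44.057

Midpoints: 15, 23, 31, 39, 47, 55, 63, 71
Σfm = 8×15 + 8×23 + 10×31 + 12×39 + 18×47 + 14×55 + 9×63 + 8×71 = 3833
n = Σf = 87
Mean = 3833 / 87 = 44.0575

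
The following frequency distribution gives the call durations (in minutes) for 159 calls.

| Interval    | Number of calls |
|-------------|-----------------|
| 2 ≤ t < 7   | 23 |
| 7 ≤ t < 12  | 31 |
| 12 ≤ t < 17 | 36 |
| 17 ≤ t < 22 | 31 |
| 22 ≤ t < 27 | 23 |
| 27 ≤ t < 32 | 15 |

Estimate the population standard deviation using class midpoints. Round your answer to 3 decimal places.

7.609

Midpoints: 4.5, 9.5, 14.5, 19.5, 24.5, 29.5
n = 159, Σfm = 2530.5, mean = 15.9151
Σfm² = 49479.75
Σf(m − x̄)² = Σfm² − (Σfm)²/n = 49479.75 − 2530.5²/159 = 9206.6038
Population variance = 9206.6038 / 159 = 57.9032
Standard deviation = √57.9032 = 7.6094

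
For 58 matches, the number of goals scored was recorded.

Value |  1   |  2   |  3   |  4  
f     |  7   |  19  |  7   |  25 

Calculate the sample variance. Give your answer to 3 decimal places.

1.244

Values: 1, 2, 3, 4
n = 58, Σfx = 166, mean = 2.8621
Σfx² = 546
Σf(x − x̄)² = Σfx² − (Σfx)²/n = 546 − 166²/58 = 70.8966
Sample variance = 70.8966 / 57 = 1.2438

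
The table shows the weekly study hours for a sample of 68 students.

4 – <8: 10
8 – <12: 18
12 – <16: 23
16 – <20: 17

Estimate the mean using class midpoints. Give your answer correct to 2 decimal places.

12.76

Midpoints: 6, 10, 14, 18
Σfm = 10×6 + 18×10 + 23×14 + 17×18 = 868
n = Σf = 68
Mean = 868 / 68 = 12.7647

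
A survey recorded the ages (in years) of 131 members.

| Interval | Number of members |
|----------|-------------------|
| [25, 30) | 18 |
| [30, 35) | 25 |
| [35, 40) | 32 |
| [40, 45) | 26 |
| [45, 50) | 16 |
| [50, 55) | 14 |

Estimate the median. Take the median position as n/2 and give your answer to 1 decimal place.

Cumulative frequencies: 18, 43, 75, 101, 117, 131
n = 131; position = n/2 = 65.5.
This falls in the class [35, 40): L = 35, F = 43, f = 32, h = 5.
Median ≈ 35 + ((65.5 − 43) / 32) × 5 = 38.5156

38.5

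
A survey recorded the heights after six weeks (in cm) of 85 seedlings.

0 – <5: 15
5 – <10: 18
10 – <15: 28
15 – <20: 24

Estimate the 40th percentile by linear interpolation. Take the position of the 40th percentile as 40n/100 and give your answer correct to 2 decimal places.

10.18

Cumulative frequencies: 15, 33, 61, 85
n = 85; position = 40n/100 = 34.
This falls in the class 10 – <15: L = 10, F = 33, f = 28, h = 5.
40th percentile ≈ 10 + ((34 − 33) / 28) × 5 = 10.1786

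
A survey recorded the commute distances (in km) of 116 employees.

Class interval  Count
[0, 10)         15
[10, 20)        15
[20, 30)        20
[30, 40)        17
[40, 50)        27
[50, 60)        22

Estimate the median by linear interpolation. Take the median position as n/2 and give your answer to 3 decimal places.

Cumulative frequencies: 15, 30, 50, 67, 94, 116
n = 116; position = n/2 = 58.
This falls in the class [30, 40): L = 30, F = 50, f = 17, h = 10.
Median ≈ 30 + ((58 − 50) / 17) × 10 = 34.7059

34.706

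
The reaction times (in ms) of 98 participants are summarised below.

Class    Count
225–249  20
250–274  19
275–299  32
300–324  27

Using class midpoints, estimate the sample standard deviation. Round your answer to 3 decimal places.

27.286

Midpoints: 237, 262, 287, 312
n = 98, Σfm = 27326, mean = 278.8367
Σfm² = 7691712
Σf(m − x̄)² = Σfm² − (Σfm)²/n = 7691712 − 27326²/98 = 72219.3878
Sample variance = 72219.3878 / 97 = 744.5298
Standard deviation = √744.5298 = 27.2861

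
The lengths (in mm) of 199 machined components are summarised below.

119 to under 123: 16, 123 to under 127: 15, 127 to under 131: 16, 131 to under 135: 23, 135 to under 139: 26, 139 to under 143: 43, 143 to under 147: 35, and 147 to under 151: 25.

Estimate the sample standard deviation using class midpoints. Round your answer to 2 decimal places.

Midpoints: 121, 125, 129, 133, 137, 141, 145, 149
n = 199, Σfm = 27359, mean = 137.4824
Σfm² = 3775511
Σf(m − x̄)² = Σfm² − (Σfm)²/n = 3775511 − 27359²/199 = 14129.6884
Sample variance = 14129.6884 / 198 = 71.3621
Standard deviation = √71.3621 = 8.4476

8.45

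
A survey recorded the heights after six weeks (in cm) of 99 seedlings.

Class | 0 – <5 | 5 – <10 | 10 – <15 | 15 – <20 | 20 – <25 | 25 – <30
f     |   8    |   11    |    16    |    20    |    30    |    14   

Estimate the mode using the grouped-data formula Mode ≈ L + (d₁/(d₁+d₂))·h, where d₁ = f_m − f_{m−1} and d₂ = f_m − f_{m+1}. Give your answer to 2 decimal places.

21.92

Modal class: 20 – <25 (highest frequency 30).
d₁ = 30 − 20 = 10, d₂ = 30 − 14 = 16
Mode ≈ 20 + (10/(10+16)) × 5 = 20 + 1.9231 = 21.9231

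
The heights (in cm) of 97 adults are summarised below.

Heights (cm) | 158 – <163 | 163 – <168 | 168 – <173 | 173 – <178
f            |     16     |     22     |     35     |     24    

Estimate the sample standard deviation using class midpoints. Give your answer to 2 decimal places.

5.12

Midpoints: 160.5, 165.5, 170.5, 175.5
n = 97, Σfm = 16388.5, mean = 168.9536
Σfm² = 2771414.25
Σf(m − x̄)² = Σfm² − (Σfm)²/n = 2771414.25 − 16388.5²/97 = 2518.0412
Sample variance = 2518.0412 / 96 = 26.2296
Standard deviation = √26.2296 = 5.1215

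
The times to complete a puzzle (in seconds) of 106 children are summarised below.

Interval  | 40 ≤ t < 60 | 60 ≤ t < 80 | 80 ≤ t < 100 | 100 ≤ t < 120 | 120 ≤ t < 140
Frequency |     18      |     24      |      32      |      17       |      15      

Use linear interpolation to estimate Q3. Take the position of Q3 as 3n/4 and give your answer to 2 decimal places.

106.47

Cumulative frequencies: 18, 42, 74, 91, 106
n = 106; position = 3n/4 = 79.5.
This falls in the class 100 ≤ t < 120: L = 100, F = 74, f = 17, h = 20.
Upper quartile ≈ 100 + ((79.5 − 74) / 17) × 20 = 106.4706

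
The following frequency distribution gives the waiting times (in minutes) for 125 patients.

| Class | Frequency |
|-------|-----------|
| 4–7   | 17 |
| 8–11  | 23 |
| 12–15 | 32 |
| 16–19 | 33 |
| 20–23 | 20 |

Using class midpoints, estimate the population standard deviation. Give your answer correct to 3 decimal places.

Midpoints: 5.5, 9.5, 13.5, 17.5, 21.5
n = 125, Σfm = 1751.5, mean = 14.0120
Σfm² = 27773.25
Σf(m − x̄)² = Σfm² − (Σfm)²/n = 27773.25 − 1751.5²/125 = 3231.2320
Population variance = 3231.2320 / 125 = 25.8499
Standard deviation = √25.8499 = 5.0843

5.084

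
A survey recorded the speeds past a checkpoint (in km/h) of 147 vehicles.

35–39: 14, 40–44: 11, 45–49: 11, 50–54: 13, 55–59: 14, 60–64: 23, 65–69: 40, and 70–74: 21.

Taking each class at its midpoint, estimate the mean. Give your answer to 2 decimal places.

58.43

Midpoints: 37, 42, 47, 52, 57, 62, 67, 72
Σfm = 14×37 + 11×42 + 11×47 + 13×52 + 14×57 + 23×62 + 40×67 + 21×72 = 8589
n = Σf = 147
Mean = 8589 / 147 = 58.4286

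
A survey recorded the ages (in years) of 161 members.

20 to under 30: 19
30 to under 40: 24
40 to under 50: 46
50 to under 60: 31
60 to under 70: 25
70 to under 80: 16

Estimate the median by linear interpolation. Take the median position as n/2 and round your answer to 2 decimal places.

Cumulative frequencies: 19, 43, 89, 120, 145, 161
n = 161; position = n/2 = 80.5.
This falls in the class 40 to under 50: L = 40, F = 43, f = 46, h = 10.
Median ≈ 40 + ((80.5 − 43) / 46) × 10 = 48.1522

48.15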